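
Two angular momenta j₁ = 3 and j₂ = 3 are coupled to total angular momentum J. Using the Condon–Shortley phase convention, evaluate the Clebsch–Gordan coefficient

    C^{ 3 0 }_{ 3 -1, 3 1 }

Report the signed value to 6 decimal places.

j₁+j₂−J=3  J+j₁−j₂=3  J−j₁+j₂=3  j₁+j₂+J+1=10
(j₁±m₁, j₂±m₂, J±M) = (2,4,4,2,3,3)
P² = 864/25
sum k=1..3:
  [1] −1/72 = -1/72
  [2] +1/8 = 1/8
  [3] −1/24 = -1/24
S = 5/72
C² = P²·S² = 1/6 ; C = +0.408248

+√(1/6) = +0.408248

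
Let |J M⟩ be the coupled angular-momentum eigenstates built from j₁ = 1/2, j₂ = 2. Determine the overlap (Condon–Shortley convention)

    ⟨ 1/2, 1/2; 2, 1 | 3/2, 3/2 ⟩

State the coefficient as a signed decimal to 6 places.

triangle: 1!*0!*3!/5! = 6/120
(j±m)!: 1!*0!*3!*1!*3!*0! = 36
prefactor² = (2J+1)*Δ*N² = 36/5
  k=0: +1/(0!*1!*0!*3!*0!*0!) = 1/6
Σ = 1/6  ⇒  CG² = 36/5*1/6² = 1/5
CG = +√(1/5) = +0.447214

+0.447214  (= +√(1/5))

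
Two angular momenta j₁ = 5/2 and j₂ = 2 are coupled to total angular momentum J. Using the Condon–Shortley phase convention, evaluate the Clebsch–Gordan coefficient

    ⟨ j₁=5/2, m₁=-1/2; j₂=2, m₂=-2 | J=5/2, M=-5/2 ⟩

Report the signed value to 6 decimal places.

j₁+j₂−J=2  J+j₁−j₂=3  J−j₁+j₂=2  j₁+j₂+J+1=8
(j₁±m₁, j₂±m₂, J±M) = (2,3,0,4,0,5)
P² = 864/7
sum k=0..0:
  [0] +1/24 = 1/24
S = 1/24
C² = P²·S² = 3/14 ; C = +0.462910

+√(3/14) = +0.462910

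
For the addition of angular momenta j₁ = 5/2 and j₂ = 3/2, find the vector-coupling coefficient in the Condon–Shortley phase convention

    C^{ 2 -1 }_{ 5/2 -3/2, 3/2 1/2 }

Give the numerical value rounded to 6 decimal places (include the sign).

j₁+j₂−J=2  J+j₁−j₂=3  J−j₁+j₂=1  j₁+j₂+J+1=7
(j₁±m₁, j₂±m₂, J±M) = (1,4,2,1,1,3)
P² = 24/7
sum k=1..2:
  [1] −1/6 = -1/6
  [2] +1/4 = 1/4
S = 1/12
C² = P²·S² = 1/42 ; C = +0.154303

+√(1/42) ≈ +0.154303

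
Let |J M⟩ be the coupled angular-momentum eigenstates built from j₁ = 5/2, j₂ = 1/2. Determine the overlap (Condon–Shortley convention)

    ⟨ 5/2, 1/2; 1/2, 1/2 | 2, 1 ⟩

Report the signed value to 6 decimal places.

√[5·1!4!0!/6! · 3!2!1!0!3!1!] = √(12)
  +(−1)^1/∏(1,0,1,0,3,0)! = -1/6  (running -1/6)
⟨..|..⟩ = √(12)·(-1/6) = -0.577350

−√(1/3) = -0.577350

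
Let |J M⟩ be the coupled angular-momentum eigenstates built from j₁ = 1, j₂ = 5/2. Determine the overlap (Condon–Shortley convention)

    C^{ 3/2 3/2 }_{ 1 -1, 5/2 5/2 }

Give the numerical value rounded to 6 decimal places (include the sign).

+√(2/3) ≈ +0.816497

j₁+j₂−J=2  J+j₁−j₂=0  J−j₁+j₂=3  j₁+j₂+J+1=6
(j₁±m₁, j₂±m₂, J±M) = (0,2,5,0,3,0)
P² = 96
sum k=2..2:
  [2] +1/12 = 1/12
S = 1/12
C² = P²·S² = 2/3 ; C = +0.816497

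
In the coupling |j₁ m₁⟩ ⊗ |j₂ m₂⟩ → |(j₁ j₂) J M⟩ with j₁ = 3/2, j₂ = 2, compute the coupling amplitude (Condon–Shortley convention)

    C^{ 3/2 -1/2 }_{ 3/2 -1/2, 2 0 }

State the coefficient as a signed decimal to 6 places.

−√(1/5) = -0.447214

triangle: 2!×1!×2!/6! = 4/720
(j±m)!: 1!×2!×2!×2!×1!×2! = 16
prefactor² = (2J+1)×Δ×N² = 16/45
  k=1: −1/(1!×1!×1!×1!×0!×1!) = -1
  k=2: +1/(2!×0!×0!×0!×1!×2!) = 1/4
Σ = -3/4  ⇒  CG² = 16/45×(-3/4)² = 1/5
CG = −√(1/5) = -0.447214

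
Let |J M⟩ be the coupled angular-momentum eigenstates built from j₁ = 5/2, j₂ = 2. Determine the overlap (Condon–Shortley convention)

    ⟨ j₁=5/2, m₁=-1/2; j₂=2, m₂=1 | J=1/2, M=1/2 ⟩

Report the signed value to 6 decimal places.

triangle: 4!*1!*0!/6! = 24/720
(j±m)!: 2!*3!*3!*1!*1!*0! = 72
prefactor² = (2J+1)*Δ*N² = 24/5
  k=3: −1/(3!*1!*0!*0!*1!*0!) = -1/6
Σ = -1/6  ⇒  CG² = 24/5*(-1/6)² = 2/15
CG = −√(2/15) = -0.365148

-0.365148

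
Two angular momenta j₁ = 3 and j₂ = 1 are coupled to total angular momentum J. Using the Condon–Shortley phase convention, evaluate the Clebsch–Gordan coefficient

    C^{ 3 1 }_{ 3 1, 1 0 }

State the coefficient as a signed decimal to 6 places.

+√(1/12) = +0.288675

√[7·1!5!1!/8! · 4!2!1!1!4!2!] = √(48)
  +(−1)^0/∏(0,1,2,1,3,0)! = 1/12  (running 1/12)
  +(−1)^1/∏(1,0,1,0,4,1)! = -1/24  (running 1/24)
⟨..|..⟩ = √(48)·(1/24) = +0.288675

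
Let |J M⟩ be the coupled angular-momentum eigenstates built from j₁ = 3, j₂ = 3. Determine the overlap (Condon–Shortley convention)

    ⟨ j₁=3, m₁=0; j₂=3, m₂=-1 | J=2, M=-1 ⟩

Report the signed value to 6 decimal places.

triangle: 4!×2!×2!/9! = 96/362880
(j±m)!: 3!×3!×2!×4!×1!×3! = 10368
prefactor² = (2J+1)×Δ×N² = 96/7
  k=1: −1/(1!×3!×2!×1!×0!×1!) = -1/12
  k=2: +1/(2!×2!×1!×0!×1!×2!) = 1/8
Σ = 1/24  ⇒  CG² = 96/7×1/24² = 1/42
CG = +√(1/42) = +0.154303

+0.154303  (= +√(1/42))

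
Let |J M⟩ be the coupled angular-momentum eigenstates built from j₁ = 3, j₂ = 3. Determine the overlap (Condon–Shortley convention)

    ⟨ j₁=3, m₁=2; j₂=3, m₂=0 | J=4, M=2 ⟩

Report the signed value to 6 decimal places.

+0.139573  (= +√(3/154))

triangle: 2!×4!×4!/11! = 1152/39916800
(j±m)!: 5!×1!×3!×3!×6!×2! = 6220800
prefactor² = (2J+1)×Δ×N² = 124416/77
  k=0: +1/(0!×2!×1!×3!×3!×1!) = 1/72
  k=1: −1/(1!×1!×0!×2!×4!×2!) = -1/96
Σ = 1/288  ⇒  CG² = 124416/77×1/288² = 3/154
CG = +√(3/154) = +0.139573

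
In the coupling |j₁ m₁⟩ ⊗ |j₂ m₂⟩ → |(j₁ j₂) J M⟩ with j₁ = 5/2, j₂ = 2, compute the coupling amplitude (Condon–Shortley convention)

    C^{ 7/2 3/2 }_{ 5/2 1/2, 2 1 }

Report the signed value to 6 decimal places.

triangle: 1!·4!·3!/9! = 144/362880
(j±m)!: 3!·2!·3!·1!·5!·2! = 17280
prefactor² = (2J+1)·Δ·N² = 384/7
  k=0: +1/(0!·1!·2!·3!·2!·0!) = 1/24
  k=1: −1/(1!·0!·1!·2!·3!·1!) = -1/12
Σ = -1/24  ⇒  CG² = 384/7·(-1/24)² = 2/21
CG = −√(2/21) = -0.308607

−√(2/21) ≈ -0.308607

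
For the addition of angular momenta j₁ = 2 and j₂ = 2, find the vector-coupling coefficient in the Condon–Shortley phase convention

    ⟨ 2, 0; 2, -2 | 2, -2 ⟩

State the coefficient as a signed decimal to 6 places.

√[5·2!2!2!/7! · 2!2!0!4!0!4!] = √(128/7)
  +(−1)^0/∏(0,2,2,0,0,2)! = 1/8  (running 1/8)
⟨..|..⟩ = √(128/7)·(1/8) = +0.534522

+0.534522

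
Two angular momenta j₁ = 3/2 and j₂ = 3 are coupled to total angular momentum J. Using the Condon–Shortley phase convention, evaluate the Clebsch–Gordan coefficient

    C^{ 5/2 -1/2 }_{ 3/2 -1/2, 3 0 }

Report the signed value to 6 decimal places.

−√(6/35) ≈ -0.414039

j₁+j₂−J=2  J+j₁−j₂=1  J−j₁+j₂=4  j₁+j₂+J+1=8
(j₁±m₁, j₂±m₂, J±M) = (1,2,3,3,2,3)
P² = 216/35
sum k=1..2:
  [1] −1/4 = -1/4
  [2] +1/12 = 1/12
S = -1/6
C² = P²·S² = 6/35 ; C = -0.414039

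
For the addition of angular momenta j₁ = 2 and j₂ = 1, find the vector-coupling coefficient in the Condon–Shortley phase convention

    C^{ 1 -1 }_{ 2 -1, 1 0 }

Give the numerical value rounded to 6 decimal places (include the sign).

−√(3/10) = -0.547723

triangle: 2!·2!·0!/5! = 4/120
(j±m)!: 1!·3!·1!·1!·0!·2! = 12
prefactor² = (2J+1)·Δ·N² = 6/5
  k=1: −1/(1!·1!·2!·0!·0!·0!) = -1/2
Σ = -1/2  ⇒  CG² = 6/5·(-1/2)² = 3/10
CG = −√(3/10) = -0.547723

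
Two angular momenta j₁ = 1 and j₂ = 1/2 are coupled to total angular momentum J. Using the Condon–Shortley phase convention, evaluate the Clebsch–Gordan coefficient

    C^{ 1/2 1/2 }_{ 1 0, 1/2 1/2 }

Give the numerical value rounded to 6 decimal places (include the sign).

j₁+j₂−J=1  J+j₁−j₂=1  J−j₁+j₂=0  j₁+j₂+J+1=3
(j₁±m₁, j₂±m₂, J±M) = (1,1,1,0,1,0)
P² = 1/3
sum k=1..1:
  [1] −1/1 = -1
S = -1
C² = P²·S² = 1/3 ; C = -0.577350

−√(1/3) = -0.577350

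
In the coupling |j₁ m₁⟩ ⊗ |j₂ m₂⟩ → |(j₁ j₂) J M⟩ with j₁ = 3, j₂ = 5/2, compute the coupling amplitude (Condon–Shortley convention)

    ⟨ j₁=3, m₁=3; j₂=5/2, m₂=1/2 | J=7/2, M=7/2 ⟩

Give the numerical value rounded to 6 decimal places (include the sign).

+0.577350

triangle: 2!·4!·3!/10! = 288/3628800
(j±m)!: 6!·0!·3!·2!·7!·0! = 43545600
prefactor² = (2J+1)·Δ·N² = 27648
  k=0: +1/(0!·2!·0!·3!·4!·0!) = 1/288
Σ = 1/288  ⇒  CG² = 27648·1/288² = 1/3
CG = +√(1/3) = +0.577350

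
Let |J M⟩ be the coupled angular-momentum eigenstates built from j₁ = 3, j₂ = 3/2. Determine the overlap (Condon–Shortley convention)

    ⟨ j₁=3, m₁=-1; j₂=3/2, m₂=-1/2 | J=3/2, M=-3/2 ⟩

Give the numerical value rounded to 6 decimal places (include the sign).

j₁+j₂−J=3  J+j₁−j₂=3  J−j₁+j₂=0  j₁+j₂+J+1=7
(j₁±m₁, j₂±m₂, J±M) = (2,4,1,2,0,3)
P² = 576/35
sum k=1..1:
  [1] −1/12 = -1/12
S = -1/12
C² = P²·S² = 4/35 ; C = -0.338062

-0.338062  (= −√(4/35))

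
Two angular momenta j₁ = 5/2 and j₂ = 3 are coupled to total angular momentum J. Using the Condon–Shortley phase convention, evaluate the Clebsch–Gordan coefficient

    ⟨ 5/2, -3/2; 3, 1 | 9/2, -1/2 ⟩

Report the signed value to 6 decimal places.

triangle: 1!×4!×5!/11! = 2880/39916800
(j±m)!: 1!×4!×4!×2!×4!×5! = 3317760
prefactor² = (2J+1)×Δ×N² = 184320/77
  k=0: +1/(0!×1!×4!×4!×0!×1!) = 1/576
  k=1: −1/(1!×0!×3!×3!×1!×2!) = -1/72
Σ = -7/576  ⇒  CG² = 184320/77×(-7/576)² = 35/99
CG = −√(35/99) = -0.594588

-0.594588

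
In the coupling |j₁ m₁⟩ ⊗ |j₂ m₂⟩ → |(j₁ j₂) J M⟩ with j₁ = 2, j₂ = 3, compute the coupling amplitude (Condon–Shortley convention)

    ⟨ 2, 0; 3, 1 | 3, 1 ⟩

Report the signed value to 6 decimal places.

-0.387298

j₁+j₂−J=2  J+j₁−j₂=2  J−j₁+j₂=4  j₁+j₂+J+1=9
(j₁±m₁, j₂±m₂, J±M) = (2,2,4,2,4,2)
P² = 256/15
sum k=0..2:
  [0] +1/96 = 1/96
  [1] −1/6 = -1/6
  [2] +1/16 = 1/16
S = -3/32
C² = P²·S² = 3/20 ; C = -0.387298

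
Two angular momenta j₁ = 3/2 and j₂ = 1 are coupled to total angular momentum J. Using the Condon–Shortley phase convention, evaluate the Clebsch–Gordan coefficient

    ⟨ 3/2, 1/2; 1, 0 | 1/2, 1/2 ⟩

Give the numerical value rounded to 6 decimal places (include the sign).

−√(1/3) = -0.577350

triangle: 2!×1!×0!/4! = 2/24
(j±m)!: 2!×1!×1!×1!×1!×0! = 2
prefactor² = (2J+1)×Δ×N² = 1/3
  k=1: −1/(1!×1!×0!×0!×1!×0!) = -1
Σ = -1  ⇒  CG² = 1/3×(-1)² = 1/3
CG = −√(1/3) = -0.577350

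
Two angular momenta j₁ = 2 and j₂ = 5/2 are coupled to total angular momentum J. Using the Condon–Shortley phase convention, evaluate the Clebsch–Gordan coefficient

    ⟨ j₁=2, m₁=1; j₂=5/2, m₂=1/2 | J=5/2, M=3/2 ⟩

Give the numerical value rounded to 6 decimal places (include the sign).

√[6·2!2!3!/8! · 3!1!3!2!4!1!] = √(216/35)
  +(−1)^0/∏(0,2,1,3,1,0)! = 1/12  (running 1/12)
  +(−1)^1/∏(1,1,0,2,2,1)! = -1/4  (running -1/6)
⟨..|..⟩ = √(216/35)·(-1/6) = -0.414039

-0.414039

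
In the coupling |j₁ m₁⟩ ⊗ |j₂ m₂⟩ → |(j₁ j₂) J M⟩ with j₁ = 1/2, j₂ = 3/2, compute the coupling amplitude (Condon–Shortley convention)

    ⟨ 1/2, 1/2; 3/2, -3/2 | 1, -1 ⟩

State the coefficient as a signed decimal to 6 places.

triangle: 1!·0!·2!/4! = 2/24
(j±m)!: 1!·0!·0!·3!·0!·2! = 12
prefactor² = (2J+1)·Δ·N² = 3
  k=0: +1/(0!·1!·0!·0!·0!·2!) = 1/2
Σ = 1/2  ⇒  CG² = 3·1/2² = 3/4
CG = +√(3/4) = +0.866025

+0.866025  (= +√(3/4))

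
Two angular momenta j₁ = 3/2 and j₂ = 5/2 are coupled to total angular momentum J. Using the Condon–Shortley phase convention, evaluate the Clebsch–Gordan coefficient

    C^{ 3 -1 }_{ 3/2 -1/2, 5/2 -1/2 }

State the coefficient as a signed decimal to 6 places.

√[7·1!2!4!/8! · 1!2!2!3!2!4!] = √(48/5)
  +(−1)^0/∏(0,1,2,2,0,2)! = 1/8  (running 1/8)
  +(−1)^1/∏(1,0,1,1,1,3)! = -1/6  (running -1/24)
⟨..|..⟩ = √(48/5)·(-1/24) = -0.129099

-0.129099  (= −√(1/60))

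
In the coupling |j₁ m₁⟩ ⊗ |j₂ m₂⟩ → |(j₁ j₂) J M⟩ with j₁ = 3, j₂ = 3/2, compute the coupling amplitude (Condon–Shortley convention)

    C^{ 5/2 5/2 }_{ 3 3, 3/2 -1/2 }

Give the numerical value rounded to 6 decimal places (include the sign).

√[6·2!4!1!/8! · 6!0!1!2!5!0!] = √(8640/7)
  +(−1)^0/∏(0,2,0,1,4,0)! = 1/48  (running 1/48)
⟨..|..⟩ = √(8640/7)·(1/48) = +0.731925

+√(15/28) = +0.731925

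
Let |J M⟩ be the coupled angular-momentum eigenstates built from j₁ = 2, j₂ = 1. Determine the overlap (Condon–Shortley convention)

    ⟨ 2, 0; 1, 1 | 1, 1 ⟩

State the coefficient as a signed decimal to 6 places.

+√(1/10) ≈ +0.316228

√[3·2!2!0!/5! · 2!2!2!0!2!0!] = √(8/5)
  +(−1)^2/∏(2,0,0,0,2,0)! = 1/4  (running 1/4)
⟨..|..⟩ = √(8/5)·(1/4) = +0.316228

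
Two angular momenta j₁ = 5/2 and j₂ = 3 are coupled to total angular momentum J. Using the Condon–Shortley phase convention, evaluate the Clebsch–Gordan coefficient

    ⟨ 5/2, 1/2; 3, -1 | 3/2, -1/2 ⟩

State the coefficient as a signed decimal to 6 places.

−√(1/105) = -0.097590

√[4·4!1!2!/8! · 3!2!2!4!1!2!] = √(192/35)
  +(−1)^1/∏(1,3,1,1,0,1)! = -1/6  (running -1/6)
  +(−1)^2/∏(2,2,0,0,1,2)! = 1/8  (running -1/24)
⟨..|..⟩ = √(192/35)·(-1/24) = -0.097590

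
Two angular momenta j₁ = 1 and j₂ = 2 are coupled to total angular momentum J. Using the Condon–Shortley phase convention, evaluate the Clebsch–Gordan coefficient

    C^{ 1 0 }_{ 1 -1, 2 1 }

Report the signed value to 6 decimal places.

√[3·2!0!2!/5! · 0!2!3!1!1!1!] = √(6/5)
  +(−1)^2/∏(2,0,0,1,0,1)! = 1/2  (running 1/2)
⟨..|..⟩ = √(6/5)·(1/2) = +0.547723

+0.547723  (= +√(3/10))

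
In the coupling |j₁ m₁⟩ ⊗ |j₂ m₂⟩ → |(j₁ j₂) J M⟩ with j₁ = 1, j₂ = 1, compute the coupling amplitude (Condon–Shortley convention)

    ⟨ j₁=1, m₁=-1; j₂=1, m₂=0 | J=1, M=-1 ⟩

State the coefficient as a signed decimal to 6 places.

j₁+j₂−J=1  J+j₁−j₂=1  J−j₁+j₂=1  j₁+j₂+J+1=4
(j₁±m₁, j₂±m₂, J±M) = (0,2,1,1,0,2)
P² = 1/2
sum k=1..1:
  [1] −1/1 = -1
S = -1
C² = P²·S² = 1/2 ; C = -0.707107

-0.707107  (= −√(1/2))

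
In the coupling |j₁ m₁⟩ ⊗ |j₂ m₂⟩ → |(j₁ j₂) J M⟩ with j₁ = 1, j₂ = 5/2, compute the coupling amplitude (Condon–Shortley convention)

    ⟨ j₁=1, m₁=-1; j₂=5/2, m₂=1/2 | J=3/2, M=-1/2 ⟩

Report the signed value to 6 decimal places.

+√(1/5) = +0.447214

j₁+j₂−J=2  J+j₁−j₂=0  J−j₁+j₂=3  j₁+j₂+J+1=6
(j₁±m₁, j₂±m₂, J±M) = (0,2,3,2,1,2)
P² = 16/5
sum k=2..2:
  [2] +1/4 = 1/4
S = 1/4
C² = P²·S² = 1/5 ; C = +0.447214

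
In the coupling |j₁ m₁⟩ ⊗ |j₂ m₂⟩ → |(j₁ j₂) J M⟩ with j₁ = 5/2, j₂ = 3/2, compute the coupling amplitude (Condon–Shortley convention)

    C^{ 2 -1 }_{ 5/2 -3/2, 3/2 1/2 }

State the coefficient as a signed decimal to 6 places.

triangle: 2!×3!×1!/7! = 12/5040
(j±m)!: 1!×4!×2!×1!×1!×3! = 288
prefactor² = (2J+1)×Δ×N² = 24/7
  k=1: −1/(1!×1!×3!×1!×0!×0!) = -1/6
  k=2: +1/(2!×0!×2!×0!×1!×1!) = 1/4
Σ = 1/12  ⇒  CG² = 24/7×1/12² = 1/42
CG = +√(1/42) = +0.154303

+0.154303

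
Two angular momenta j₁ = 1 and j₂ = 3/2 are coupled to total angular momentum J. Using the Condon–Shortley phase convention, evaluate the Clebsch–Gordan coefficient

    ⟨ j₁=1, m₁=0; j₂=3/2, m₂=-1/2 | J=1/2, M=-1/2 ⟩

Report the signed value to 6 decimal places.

triangle: 2!×0!×1!/4! = 2/24
(j±m)!: 1!×1!×1!×2!×0!×1! = 2
prefactor² = (2J+1)×Δ×N² = 1/3
  k=1: −1/(1!×1!×0!×0!×0!×1!) = -1
Σ = -1  ⇒  CG² = 1/3×(-1)² = 1/3
CG = −√(1/3) = -0.577350

−√(1/3) ≈ -0.577350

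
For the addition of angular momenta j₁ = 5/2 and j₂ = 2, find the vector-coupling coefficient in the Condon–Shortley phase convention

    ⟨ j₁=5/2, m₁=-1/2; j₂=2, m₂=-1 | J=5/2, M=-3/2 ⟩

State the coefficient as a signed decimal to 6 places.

−√(6/35) ≈ -0.414039

√[6·2!3!2!/8! · 2!3!1!3!1!4!] = √(216/35)
  +(−1)^0/∏(0,2,3,1,0,1)! = 1/12  (running 1/12)
  +(−1)^1/∏(1,1,2,0,1,2)! = -1/4  (running -1/6)
⟨..|..⟩ = √(216/35)·(-1/6) = -0.414039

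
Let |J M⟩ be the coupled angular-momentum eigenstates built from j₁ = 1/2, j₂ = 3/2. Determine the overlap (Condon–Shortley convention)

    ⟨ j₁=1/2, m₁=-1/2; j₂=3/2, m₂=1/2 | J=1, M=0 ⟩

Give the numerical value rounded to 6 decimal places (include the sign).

-0.707107

√[3·1!0!2!/4! · 0!1!2!1!1!1!] = √(1/2)
  +(−1)^1/∏(1,0,0,1,0,1)! = -1  (running -1)
⟨..|..⟩ = √(1/2)·(-1) = -0.707107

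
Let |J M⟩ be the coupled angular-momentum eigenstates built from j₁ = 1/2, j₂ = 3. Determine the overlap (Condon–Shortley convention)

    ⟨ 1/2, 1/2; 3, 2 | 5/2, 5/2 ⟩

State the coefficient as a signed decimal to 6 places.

+√(1/7) ≈ +0.377964

√[6·1!0!5!/7! · 1!0!5!1!5!0!] = √(14400/7)
  +(−1)^0/∏(0,1,0,5,0,0)! = 1/120  (running 1/120)
⟨..|..⟩ = √(14400/7)·(1/120) = +0.377964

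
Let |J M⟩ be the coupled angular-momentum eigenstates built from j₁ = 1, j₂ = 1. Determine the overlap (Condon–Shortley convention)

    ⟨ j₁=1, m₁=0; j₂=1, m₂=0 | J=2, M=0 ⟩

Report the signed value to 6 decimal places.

triangle: 0!×2!×2!/5! = 4/120
(j±m)!: 1!×1!×1!×1!×2!×2! = 4
prefactor² = (2J+1)×Δ×N² = 2/3
  k=0: +1/(0!×0!×1!×1!×1!×1!) = 1
Σ = 1  ⇒  CG² = 2/3×1² = 2/3
CG = +√(2/3) = +0.816497

+0.816497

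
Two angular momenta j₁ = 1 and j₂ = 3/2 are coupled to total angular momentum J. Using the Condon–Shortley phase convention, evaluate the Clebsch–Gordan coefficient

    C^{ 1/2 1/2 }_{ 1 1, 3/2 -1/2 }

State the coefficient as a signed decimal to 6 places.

+0.408248  (= +√(1/6))

triangle: 2!×0!×1!/4! = 2/24
(j±m)!: 2!×0!×1!×2!×1!×0! = 4
prefactor² = (2J+1)×Δ×N² = 2/3
  k=0: +1/(0!×2!×0!×1!×0!×0!) = 1/2
Σ = 1/2  ⇒  CG² = 2/3×1/2² = 1/6
CG = +√(1/6) = +0.408248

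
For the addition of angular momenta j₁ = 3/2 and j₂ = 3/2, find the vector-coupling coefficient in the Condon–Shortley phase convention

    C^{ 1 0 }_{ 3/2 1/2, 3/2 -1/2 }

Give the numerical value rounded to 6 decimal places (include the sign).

√[3·2!1!1!/5! · 2!1!1!2!1!1!] = √(1/5)
  +(−1)^0/∏(0,2,1,1,0,0)! = 1/2  (running 1/2)
  +(−1)^1/∏(1,1,0,0,1,1)! = -1  (running -1/2)
⟨..|..⟩ = √(1/5)·(-1/2) = -0.223607

-0.223607  (= −√(1/20))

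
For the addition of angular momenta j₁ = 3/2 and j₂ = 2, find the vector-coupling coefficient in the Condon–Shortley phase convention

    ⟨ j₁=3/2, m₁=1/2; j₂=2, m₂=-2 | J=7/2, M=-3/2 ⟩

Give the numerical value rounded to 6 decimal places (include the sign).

+√(1/7) ≈ +0.377964

√[8·0!3!4!/8! · 2!1!0!4!2!5!] = √(2304/7)
  +(−1)^0/∏(0,0,1,0,2,4)! = 1/48  (running 1/48)
⟨..|..⟩ = √(2304/7)·(1/48) = +0.377964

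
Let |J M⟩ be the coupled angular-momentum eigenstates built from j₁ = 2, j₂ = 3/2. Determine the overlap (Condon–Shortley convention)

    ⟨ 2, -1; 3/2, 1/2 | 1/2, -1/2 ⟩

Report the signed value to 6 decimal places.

triangle: 3!·1!·0!/5! = 6/120
(j±m)!: 1!·3!·2!·1!·0!·1! = 12
prefactor² = (2J+1)·Δ·N² = 6/5
  k=2: +1/(2!·1!·1!·0!·0!·0!) = 1/2
Σ = 1/2  ⇒  CG² = 6/5·1/2² = 3/10
CG = +√(3/10) = +0.547723

+0.547723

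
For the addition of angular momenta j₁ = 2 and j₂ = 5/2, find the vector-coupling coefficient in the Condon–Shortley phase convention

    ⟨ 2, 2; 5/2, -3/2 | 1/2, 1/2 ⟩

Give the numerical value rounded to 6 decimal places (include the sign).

triangle: 4!×0!×1!/6! = 24/720
(j±m)!: 4!×0!×1!×4!×1!×0! = 576
prefactor² = (2J+1)×Δ×N² = 192/5
  k=0: +1/(0!×4!×0!×1!×0!×0!) = 1/24
Σ = 1/24  ⇒  CG² = 192/5×1/24² = 1/15
CG = +√(1/15) = +0.258199

+√(1/15) = +0.258199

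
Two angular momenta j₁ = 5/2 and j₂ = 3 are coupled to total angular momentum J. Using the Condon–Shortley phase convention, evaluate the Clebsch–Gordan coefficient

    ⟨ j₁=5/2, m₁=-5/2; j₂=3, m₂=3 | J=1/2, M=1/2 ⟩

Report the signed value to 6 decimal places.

-0.534522

j₁+j₂−J=5  J+j₁−j₂=0  J−j₁+j₂=1  j₁+j₂+J+1=7
(j₁±m₁, j₂±m₂, J±M) = (0,5,6,0,1,0)
P² = 28800/7
sum k=5..5:
  [5] −1/120 = -1/120
S = -1/120
C² = P²·S² = 2/7 ; C = -0.534522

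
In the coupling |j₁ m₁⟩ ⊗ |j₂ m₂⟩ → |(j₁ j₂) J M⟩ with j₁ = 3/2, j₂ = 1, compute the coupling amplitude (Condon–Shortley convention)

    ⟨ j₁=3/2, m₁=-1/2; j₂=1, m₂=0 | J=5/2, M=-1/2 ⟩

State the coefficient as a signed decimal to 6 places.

triangle: 0!·3!·2!/6! = 12/720
(j±m)!: 1!·2!·1!·1!·2!·3! = 24
prefactor² = (2J+1)·Δ·N² = 12/5
  k=0: +1/(0!·0!·2!·1!·1!·1!) = 1/2
Σ = 1/2  ⇒  CG² = 12/5·1/2² = 3/5
CG = +√(3/5) = +0.774597

+√(3/5) = +0.774597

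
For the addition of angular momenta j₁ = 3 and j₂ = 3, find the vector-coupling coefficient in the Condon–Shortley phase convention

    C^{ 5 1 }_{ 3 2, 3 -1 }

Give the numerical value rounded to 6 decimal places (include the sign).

√[11·1!5!5!/12! · 5!1!2!4!6!4!] = √(230400/7)
  +(−1)^0/∏(0,1,1,2,4,3)! = 1/288  (running 1/288)
  +(−1)^1/∏(1,0,0,1,5,4)! = -1/2880  (running 1/320)
⟨..|..⟩ = √(230400/7)·(1/320) = +0.566947

+√(9/28) ≈ +0.566947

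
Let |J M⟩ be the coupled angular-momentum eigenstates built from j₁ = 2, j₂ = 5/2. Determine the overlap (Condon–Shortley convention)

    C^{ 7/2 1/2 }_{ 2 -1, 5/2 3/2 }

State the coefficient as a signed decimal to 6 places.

triangle: 1!×3!×4!/9! = 144/362880
(j±m)!: 1!×3!×4!×1!×4!×3! = 20736
prefactor² = (2J+1)×Δ×N² = 2304/35
  k=0: +1/(0!×1!×3!×4!×0!×0!) = 1/144
  k=1: −1/(1!×0!×2!×3!×1!×1!) = -1/12
Σ = -11/144  ⇒  CG² = 2304/35×(-11/144)² = 121/315
CG = −√(121/315) = -0.619780

-0.619780  (= −√(121/315))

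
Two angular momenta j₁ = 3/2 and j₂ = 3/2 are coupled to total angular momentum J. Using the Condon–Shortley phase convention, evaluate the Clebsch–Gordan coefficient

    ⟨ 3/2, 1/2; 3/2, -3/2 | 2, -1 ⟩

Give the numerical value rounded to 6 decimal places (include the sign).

√[5·1!2!2!/6! · 2!1!0!3!1!3!] = √(2)
  +(−1)^0/∏(0,1,1,0,1,2)! = 1/2  (running 1/2)
⟨..|..⟩ = √(2)·(1/2) = +0.707107

+√(1/2) = +0.707107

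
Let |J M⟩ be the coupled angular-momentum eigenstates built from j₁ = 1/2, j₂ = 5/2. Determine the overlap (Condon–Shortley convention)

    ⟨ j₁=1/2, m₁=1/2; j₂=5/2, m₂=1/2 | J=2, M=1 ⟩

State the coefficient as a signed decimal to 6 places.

+0.577350

j₁+j₂−J=1  J+j₁−j₂=0  J−j₁+j₂=4  j₁+j₂+J+1=6
(j₁±m₁, j₂±m₂, J±M) = (1,0,3,2,3,1)
P² = 12
sum k=0..0:
  [0] +1/6 = 1/6
S = 1/6
C² = P²·S² = 1/3 ; C = +0.577350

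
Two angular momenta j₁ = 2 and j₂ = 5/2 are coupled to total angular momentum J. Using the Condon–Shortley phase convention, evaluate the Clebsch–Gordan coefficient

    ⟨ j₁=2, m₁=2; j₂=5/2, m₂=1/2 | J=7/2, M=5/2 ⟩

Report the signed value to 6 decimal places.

triangle: 1!*3!*4!/9! = 144/362880
(j±m)!: 4!*0!*3!*2!*6!*1! = 207360
prefactor² = (2J+1)*Δ*N² = 4608/7
  k=0: +1/(0!*1!*0!*3!*3!*1!) = 1/36
Σ = 1/36  ⇒  CG² = 4608/7*1/36² = 32/63
CG = +√(32/63) = +0.712697

+0.712697  (= +√(32/63))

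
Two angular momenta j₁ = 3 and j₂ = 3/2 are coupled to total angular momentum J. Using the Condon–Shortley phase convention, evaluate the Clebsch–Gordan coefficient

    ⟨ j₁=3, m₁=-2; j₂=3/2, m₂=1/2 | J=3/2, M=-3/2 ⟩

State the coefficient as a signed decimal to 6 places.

j₁+j₂−J=3  J+j₁−j₂=3  J−j₁+j₂=0  j₁+j₂+J+1=7
(j₁±m₁, j₂±m₂, J±M) = (1,5,2,1,0,3)
P² = 288/7
sum k=2..2:
  [2] +1/12 = 1/12
S = 1/12
C² = P²·S² = 2/7 ; C = +0.534522

+0.534522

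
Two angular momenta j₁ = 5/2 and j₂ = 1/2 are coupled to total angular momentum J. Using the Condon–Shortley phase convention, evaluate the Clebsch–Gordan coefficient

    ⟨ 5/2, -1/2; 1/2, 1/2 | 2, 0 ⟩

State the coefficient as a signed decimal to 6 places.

-0.707107

triangle: 1!×4!×0!/6! = 24/720
(j±m)!: 2!×3!×1!×0!×2!×2! = 48
prefactor² = (2J+1)×Δ×N² = 8
  k=1: −1/(1!×0!×2!×0!×2!×0!) = -1/4
Σ = -1/4  ⇒  CG² = 8×(-1/4)² = 1/2
CG = −√(1/2) = -0.707107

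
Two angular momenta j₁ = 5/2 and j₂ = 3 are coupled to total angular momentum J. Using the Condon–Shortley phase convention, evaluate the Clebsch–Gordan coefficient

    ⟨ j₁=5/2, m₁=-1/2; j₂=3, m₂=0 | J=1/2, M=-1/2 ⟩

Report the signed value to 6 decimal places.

-0.377964  (= −√(1/7))

j₁+j₂−J=5  J+j₁−j₂=0  J−j₁+j₂=1  j₁+j₂+J+1=7
(j₁±m₁, j₂±m₂, J±M) = (2,3,3,3,0,1)
P² = 144/7
sum k=3..3:
  [3] −1/12 = -1/12
S = -1/12
C² = P²·S² = 1/7 ; C = -0.377964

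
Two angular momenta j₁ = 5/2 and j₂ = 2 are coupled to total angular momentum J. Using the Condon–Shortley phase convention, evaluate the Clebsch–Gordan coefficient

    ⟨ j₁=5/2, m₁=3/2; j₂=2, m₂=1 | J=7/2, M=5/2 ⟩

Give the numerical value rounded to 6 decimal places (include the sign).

√[8·1!4!3!/9! · 4!1!3!1!6!1!] = √(2304/7)
  +(−1)^0/∏(0,1,1,3,3,0)! = 1/36  (running 1/36)
  +(−1)^1/∏(1,0,0,2,4,1)! = -1/48  (running 1/144)
⟨..|..⟩ = √(2304/7)·(1/144) = +0.125988

+√(1/63) ≈ +0.125988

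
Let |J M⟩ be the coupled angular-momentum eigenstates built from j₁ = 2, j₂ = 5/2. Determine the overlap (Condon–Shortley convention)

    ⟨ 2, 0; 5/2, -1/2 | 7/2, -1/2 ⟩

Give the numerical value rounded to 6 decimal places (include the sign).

+√(4/105) ≈ +0.195180

j₁+j₂−J=1  J+j₁−j₂=3  J−j₁+j₂=4  j₁+j₂+J+1=9
(j₁±m₁, j₂±m₂, J±M) = (2,2,2,3,3,4)
P² = 768/35
sum k=0..1:
  [0] +1/8 = 1/8
  [1] −1/12 = -1/12
S = 1/24
C² = P²·S² = 4/105 ; C = +0.195180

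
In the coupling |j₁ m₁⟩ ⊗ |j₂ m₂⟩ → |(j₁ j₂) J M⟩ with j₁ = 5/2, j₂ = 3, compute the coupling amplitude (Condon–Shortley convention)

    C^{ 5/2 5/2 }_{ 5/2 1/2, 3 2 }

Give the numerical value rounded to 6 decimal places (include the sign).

triangle: 3!·2!·3!/9! = 72/362880
(j±m)!: 3!·2!·5!·1!·5!·0! = 172800
prefactor² = (2J+1)·Δ·N² = 1440/7
  k=2: +1/(2!·1!·0!·3!·2!·0!) = 1/24
Σ = 1/24  ⇒  CG² = 1440/7·1/24² = 5/14
CG = +√(5/14) = +0.597614

+0.597614  (= +√(5/14))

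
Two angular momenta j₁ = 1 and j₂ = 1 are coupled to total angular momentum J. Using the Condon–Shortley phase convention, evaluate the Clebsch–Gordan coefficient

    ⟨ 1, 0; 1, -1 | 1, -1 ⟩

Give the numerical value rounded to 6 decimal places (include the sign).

+√(1/2) = +0.707107

j₁+j₂−J=1  J+j₁−j₂=1  J−j₁+j₂=1  j₁+j₂+J+1=4
(j₁±m₁, j₂±m₂, J±M) = (1,1,0,2,0,2)
P² = 1/2
sum k=0..0:
  [0] +1/1 = 1
S = 1
C² = P²·S² = 1/2 ; C = +0.707107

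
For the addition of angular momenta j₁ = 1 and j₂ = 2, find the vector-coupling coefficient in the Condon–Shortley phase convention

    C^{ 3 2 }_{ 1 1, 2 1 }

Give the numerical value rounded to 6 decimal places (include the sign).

√[7·0!2!4!/7! · 2!0!3!1!5!1!] = √(96)
  +(−1)^0/∏(0,0,0,3,2,1)! = 1/12  (running 1/12)
⟨..|..⟩ = √(96)·(1/12) = +0.816497

+0.816497  (= +√(2/3))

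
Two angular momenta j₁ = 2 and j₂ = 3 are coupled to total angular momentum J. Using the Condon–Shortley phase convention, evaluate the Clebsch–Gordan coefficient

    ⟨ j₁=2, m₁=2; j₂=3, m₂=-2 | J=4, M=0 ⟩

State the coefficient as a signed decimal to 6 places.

√[9·1!3!5!/10! · 4!0!1!5!4!4!] = √(20736/7)
  +(−1)^0/∏(0,1,0,1,3,4)! = 1/144  (running 1/144)
⟨..|..⟩ = √(20736/7)·(1/144) = +0.377964

+√(1/7) = +0.377964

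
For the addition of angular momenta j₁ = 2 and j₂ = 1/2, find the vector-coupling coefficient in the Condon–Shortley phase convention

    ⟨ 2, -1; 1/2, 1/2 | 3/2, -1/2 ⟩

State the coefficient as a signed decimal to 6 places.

−√(3/5) = -0.774597

j₁+j₂−J=1  J+j₁−j₂=3  J−j₁+j₂=0  j₁+j₂+J+1=5
(j₁±m₁, j₂±m₂, J±M) = (1,3,1,0,1,2)
P² = 12/5
sum k=1..1:
  [1] −1/2 = -1/2
S = -1/2
C² = P²·S² = 3/5 ; C = -0.774597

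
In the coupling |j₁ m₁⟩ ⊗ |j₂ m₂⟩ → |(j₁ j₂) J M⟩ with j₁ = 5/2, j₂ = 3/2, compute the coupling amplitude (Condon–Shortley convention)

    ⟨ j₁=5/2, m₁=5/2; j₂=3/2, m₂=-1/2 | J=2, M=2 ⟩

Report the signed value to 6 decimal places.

+√(10/21) ≈ +0.690066

triangle: 2!×3!×1!/7! = 12/5040
(j±m)!: 5!×0!×1!×2!×4!×0! = 5760
prefactor² = (2J+1)×Δ×N² = 480/7
  k=0: +1/(0!×2!×0!×1!×3!×0!) = 1/12
Σ = 1/12  ⇒  CG² = 480/7×1/12² = 10/21
CG = +√(10/21) = +0.690066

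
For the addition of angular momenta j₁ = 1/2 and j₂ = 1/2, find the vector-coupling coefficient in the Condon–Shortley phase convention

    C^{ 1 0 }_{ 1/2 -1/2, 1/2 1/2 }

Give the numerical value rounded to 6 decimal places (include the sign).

+0.707107

√[3·0!1!1!/3! · 0!1!1!0!1!1!] = √(1/2)
  +(−1)^0/∏(0,0,1,1,0,0)! = 1  (running 1)
⟨..|..⟩ = √(1/2)·(1) = +0.707107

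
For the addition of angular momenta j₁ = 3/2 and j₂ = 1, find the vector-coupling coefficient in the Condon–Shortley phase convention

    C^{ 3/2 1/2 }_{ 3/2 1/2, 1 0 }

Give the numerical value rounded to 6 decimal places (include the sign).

√[4·1!2!1!/5! · 2!1!1!1!2!1!] = √(4/15)
  +(−1)^0/∏(0,1,1,1,1,0)! = 1  (running 1)
  +(−1)^1/∏(1,0,0,0,2,1)! = -1/2  (running 1/2)
⟨..|..⟩ = √(4/15)·(1/2) = +0.258199

+0.258199  (= +√(1/15))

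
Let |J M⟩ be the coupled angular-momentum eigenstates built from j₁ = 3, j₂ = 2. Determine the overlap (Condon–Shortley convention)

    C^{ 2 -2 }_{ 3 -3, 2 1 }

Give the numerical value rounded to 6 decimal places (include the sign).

-0.597614  (= −√(5/14))

j₁+j₂−J=3  J+j₁−j₂=3  J−j₁+j₂=1  j₁+j₂+J+1=8
(j₁±m₁, j₂±m₂, J±M) = (0,6,3,1,0,4)
P² = 3240/7
sum k=3..3:
  [3] −1/36 = -1/36
S = -1/36
C² = P²·S² = 5/14 ; C = -0.597614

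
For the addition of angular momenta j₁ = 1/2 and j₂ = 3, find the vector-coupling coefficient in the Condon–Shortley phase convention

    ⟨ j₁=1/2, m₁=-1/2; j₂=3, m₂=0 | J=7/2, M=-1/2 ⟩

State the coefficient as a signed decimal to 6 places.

j₁+j₂−J=0  J+j₁−j₂=1  J−j₁+j₂=6  j₁+j₂+J+1=8
(j₁±m₁, j₂±m₂, J±M) = (0,1,3,3,3,4)
P² = 5184/7
sum k=0..0:
  [0] +1/36 = 1/36
S = 1/36
C² = P²·S² = 4/7 ; C = +0.755929

+√(4/7) ≈ +0.755929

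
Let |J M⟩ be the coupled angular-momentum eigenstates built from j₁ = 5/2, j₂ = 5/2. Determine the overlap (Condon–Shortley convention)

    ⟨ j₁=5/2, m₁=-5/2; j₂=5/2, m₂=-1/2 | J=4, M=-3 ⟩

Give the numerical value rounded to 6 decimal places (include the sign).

triangle: 1!×4!×4!/10! = 576/3628800
(j±m)!: 0!×5!×2!×3!×1!×7! = 7257600
prefactor² = (2J+1)×Δ×N² = 10368
  k=1: −1/(1!×0!×4!×1!×0!×3!) = -1/144
Σ = -1/144  ⇒  CG² = 10368×(-1/144)² = 1/2
CG = −√(1/2) = -0.707107

−√(1/2) = -0.707107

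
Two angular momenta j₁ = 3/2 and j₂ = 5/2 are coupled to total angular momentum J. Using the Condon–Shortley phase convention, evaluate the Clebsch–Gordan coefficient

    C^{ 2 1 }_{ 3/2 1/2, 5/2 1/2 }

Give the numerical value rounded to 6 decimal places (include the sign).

triangle: 2!*1!*3!/7! = 12/5040
(j±m)!: 2!*1!*3!*2!*3!*1! = 144
prefactor² = (2J+1)*Δ*N² = 12/7
  k=0: +1/(0!*2!*1!*3!*0!*0!) = 1/12
  k=1: −1/(1!*1!*0!*2!*1!*1!) = -1/2
Σ = -5/12  ⇒  CG² = 12/7*(-5/12)² = 25/84
CG = −√(25/84) = -0.545545

-0.545545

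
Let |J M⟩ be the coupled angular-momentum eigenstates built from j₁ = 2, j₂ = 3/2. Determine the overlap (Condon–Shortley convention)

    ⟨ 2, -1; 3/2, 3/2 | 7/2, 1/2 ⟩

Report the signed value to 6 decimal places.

√[8·0!4!3!/8! · 1!3!3!0!4!3!] = √(5184/35)
  +(−1)^0/∏(0,0,3,3,1,0)! = 1/36  (running 1/36)
⟨..|..⟩ = √(5184/35)·(1/36) = +0.338062

+√(4/35) = +0.338062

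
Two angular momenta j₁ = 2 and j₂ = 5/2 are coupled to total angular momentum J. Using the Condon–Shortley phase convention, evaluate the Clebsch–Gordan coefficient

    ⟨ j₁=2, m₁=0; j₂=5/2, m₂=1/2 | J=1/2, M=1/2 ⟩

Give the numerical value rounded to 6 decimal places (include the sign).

+√(1/5) ≈ +0.447214

triangle: 4!×0!×1!/6! = 24/720
(j±m)!: 2!×2!×3!×2!×1!×0! = 48
prefactor² = (2J+1)×Δ×N² = 16/5
  k=2: +1/(2!×2!×0!×1!×0!×0!) = 1/4
Σ = 1/4  ⇒  CG² = 16/5×1/4² = 1/5
CG = +√(1/5) = +0.447214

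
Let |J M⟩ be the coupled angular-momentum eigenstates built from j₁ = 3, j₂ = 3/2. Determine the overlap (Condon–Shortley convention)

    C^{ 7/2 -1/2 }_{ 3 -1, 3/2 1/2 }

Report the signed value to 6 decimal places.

√[8·1!5!2!/9! · 2!4!2!1!3!4!] = √(512/7)
  +(−1)^0/∏(0,1,4,2,1,0)! = 1/48  (running 1/48)
  +(−1)^1/∏(1,0,3,1,2,1)! = -1/12  (running -1/16)
⟨..|..⟩ = √(512/7)·(-1/16) = -0.534522

−√(2/7) ≈ -0.534522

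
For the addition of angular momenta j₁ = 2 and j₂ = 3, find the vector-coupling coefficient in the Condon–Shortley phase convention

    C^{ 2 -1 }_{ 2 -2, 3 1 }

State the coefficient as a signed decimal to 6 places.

√[5·3!1!3!/8! · 0!4!4!2!1!3!] = √(216/7)
  +(−1)^3/∏(3,0,1,1,0,2)! = -1/12  (running -1/12)
⟨..|..⟩ = √(216/7)·(-1/12) = -0.462910

−√(3/14) ≈ -0.462910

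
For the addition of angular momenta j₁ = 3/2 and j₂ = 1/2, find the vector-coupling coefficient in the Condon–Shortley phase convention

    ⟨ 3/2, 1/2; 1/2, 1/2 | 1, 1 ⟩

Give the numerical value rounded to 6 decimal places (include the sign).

j₁+j₂−J=1  J+j₁−j₂=2  J−j₁+j₂=0  j₁+j₂+J+1=4
(j₁±m₁, j₂±m₂, J±M) = (2,1,1,0,2,0)
P² = 1
sum k=1..1:
  [1] −1/2 = -1/2
S = -1/2
C² = P²·S² = 1/4 ; C = -0.500000

−√(1/4) = -0.500000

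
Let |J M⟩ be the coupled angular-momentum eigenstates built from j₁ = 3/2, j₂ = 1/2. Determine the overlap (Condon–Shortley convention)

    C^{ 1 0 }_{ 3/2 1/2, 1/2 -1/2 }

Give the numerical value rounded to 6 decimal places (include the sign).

triangle: 1!×2!×0!/4! = 2/24
(j±m)!: 2!×1!×0!×1!×1!×1! = 2
prefactor² = (2J+1)×Δ×N² = 1/2
  k=0: +1/(0!×1!×1!×0!×1!×0!) = 1
Σ = 1  ⇒  CG² = 1/2×1² = 1/2
CG = +√(1/2) = +0.707107

+√(1/2) = +0.707107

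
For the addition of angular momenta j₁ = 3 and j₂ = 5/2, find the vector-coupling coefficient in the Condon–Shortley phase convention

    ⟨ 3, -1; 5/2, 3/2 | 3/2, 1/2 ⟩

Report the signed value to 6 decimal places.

√[4·4!2!1!/8! · 2!4!4!1!2!1!] = √(384/35)
  +(−1)^3/∏(3,1,1,1,1,0)! = -1/6  (running -1/6)
  +(−1)^4/∏(4,0,0,0,2,1)! = 1/48  (running -7/48)
⟨..|..⟩ = √(384/35)·(-7/48) = -0.483046

−√(7/30) ≈ -0.483046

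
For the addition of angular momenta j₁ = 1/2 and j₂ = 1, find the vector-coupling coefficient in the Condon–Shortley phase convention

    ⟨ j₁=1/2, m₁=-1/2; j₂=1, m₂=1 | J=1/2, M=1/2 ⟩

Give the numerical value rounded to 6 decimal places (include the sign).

√[2·1!0!1!/3! · 0!1!2!0!1!0!] = √(2/3)
  +(−1)^1/∏(1,0,0,1,0,0)! = -1  (running -1)
⟨..|..⟩ = √(2/3)·(-1) = -0.816497

-0.816497  (= −√(2/3))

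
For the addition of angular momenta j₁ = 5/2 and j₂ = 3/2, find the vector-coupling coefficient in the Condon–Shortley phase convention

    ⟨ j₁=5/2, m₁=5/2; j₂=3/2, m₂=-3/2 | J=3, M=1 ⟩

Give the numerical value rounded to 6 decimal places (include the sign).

triangle: 1!×4!×2!/8! = 48/40320
(j±m)!: 5!×0!×0!×3!×4!×2! = 34560
prefactor² = (2J+1)×Δ×N² = 288
  k=0: +1/(0!×1!×0!×0!×4!×2!) = 1/48
Σ = 1/48  ⇒  CG² = 288×1/48² = 1/8
CG = +√(1/8) = +0.353553

+0.353553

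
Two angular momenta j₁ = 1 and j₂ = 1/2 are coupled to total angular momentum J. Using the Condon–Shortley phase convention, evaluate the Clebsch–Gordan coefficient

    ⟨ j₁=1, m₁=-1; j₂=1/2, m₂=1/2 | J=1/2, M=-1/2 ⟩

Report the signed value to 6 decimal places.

−√(2/3) = -0.816497

j₁+j₂−J=1  J+j₁−j₂=1  J−j₁+j₂=0  j₁+j₂+J+1=3
(j₁±m₁, j₂±m₂, J±M) = (0,2,1,0,0,1)
P² = 2/3
sum k=1..1:
  [1] −1/1 = -1
S = -1
C² = P²·S² = 2/3 ; C = -0.816497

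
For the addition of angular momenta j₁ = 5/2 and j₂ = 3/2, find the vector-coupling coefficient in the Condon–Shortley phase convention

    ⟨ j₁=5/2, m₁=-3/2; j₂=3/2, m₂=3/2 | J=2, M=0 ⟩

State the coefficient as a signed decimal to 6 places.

√[5·2!3!1!/7! · 1!4!3!0!2!2!] = √(48/7)
  +(−1)^2/∏(2,0,2,1,1,0)! = 1/4  (running 1/4)
⟨..|..⟩ = √(48/7)·(1/4) = +0.654654

+√(3/7) = +0.654654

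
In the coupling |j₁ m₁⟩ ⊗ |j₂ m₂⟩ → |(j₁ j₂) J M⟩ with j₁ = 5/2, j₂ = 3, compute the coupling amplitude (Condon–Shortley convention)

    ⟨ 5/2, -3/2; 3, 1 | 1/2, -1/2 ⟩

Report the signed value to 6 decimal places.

+0.308607

triangle: 5!×0!×1!/7! = 120/5040
(j±m)!: 1!×4!×4!×2!×0!×1! = 1152
prefactor² = (2J+1)×Δ×N² = 384/7
  k=4: +1/(4!×1!×0!×0!×0!×1!) = 1/24
Σ = 1/24  ⇒  CG² = 384/7×1/24² = 2/21
CG = +√(2/21) = +0.308607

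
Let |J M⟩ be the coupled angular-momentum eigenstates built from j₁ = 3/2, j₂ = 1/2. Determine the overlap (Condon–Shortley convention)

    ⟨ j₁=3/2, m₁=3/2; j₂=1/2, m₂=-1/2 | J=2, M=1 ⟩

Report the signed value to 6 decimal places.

j₁+j₂−J=0  J+j₁−j₂=3  J−j₁+j₂=1  j₁+j₂+J+1=5
(j₁±m₁, j₂±m₂, J±M) = (3,0,0,1,3,1)
P² = 9
sum k=0..0:
  [0] +1/6 = 1/6
S = 1/6
C² = P²·S² = 1/4 ; C = +0.500000

+√(1/4) ≈ +0.500000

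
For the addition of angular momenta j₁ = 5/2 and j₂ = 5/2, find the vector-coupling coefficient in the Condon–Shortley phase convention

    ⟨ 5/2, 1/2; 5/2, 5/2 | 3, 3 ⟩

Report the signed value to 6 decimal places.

j₁+j₂−J=2  J+j₁−j₂=3  J−j₁+j₂=3  j₁+j₂+J+1=9
(j₁±m₁, j₂±m₂, J±M) = (3,2,5,0,6,0)
P² = 1440
sum k=2..2:
  [2] +1/72 = 1/72
S = 1/72
C² = P²·S² = 5/18 ; C = +0.527046

+√(5/18) ≈ +0.527046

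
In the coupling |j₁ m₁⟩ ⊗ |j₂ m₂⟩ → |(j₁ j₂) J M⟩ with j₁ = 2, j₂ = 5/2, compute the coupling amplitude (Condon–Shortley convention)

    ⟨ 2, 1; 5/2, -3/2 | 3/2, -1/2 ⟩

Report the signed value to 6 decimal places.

triangle: 3!*1!*2!/7! = 12/5040
(j±m)!: 3!*1!*1!*4!*1!*2! = 288
prefactor² = (2J+1)*Δ*N² = 96/35
  k=0: +1/(0!*3!*1!*1!*0!*1!) = 1/6
  k=1: −1/(1!*2!*0!*0!*1!*2!) = -1/4
Σ = -1/12  ⇒  CG² = 96/35*(-1/12)² = 2/105
CG = −√(2/105) = -0.138013

-0.138013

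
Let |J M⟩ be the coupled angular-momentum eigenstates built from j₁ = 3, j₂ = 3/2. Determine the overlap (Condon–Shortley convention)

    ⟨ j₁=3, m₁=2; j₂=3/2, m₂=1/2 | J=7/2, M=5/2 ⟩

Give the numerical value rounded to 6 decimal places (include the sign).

triangle: 1!*5!*2!/9! = 240/362880
(j±m)!: 5!*1!*2!*1!*6!*1! = 172800
prefactor² = (2J+1)*Δ*N² = 6400/7
  k=0: +1/(0!*1!*1!*2!*4!*0!) = 1/48
  k=1: −1/(1!*0!*0!*1!*5!*1!) = -1/120
Σ = 1/80  ⇒  CG² = 6400/7*1/80² = 1/7
CG = +√(1/7) = +0.377964

+0.377964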